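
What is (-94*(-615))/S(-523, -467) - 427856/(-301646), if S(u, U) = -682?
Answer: -4286589367/51430643 ≈ -83.347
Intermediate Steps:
(-94*(-615))/S(-523, -467) - 427856/(-301646) = -94*(-615)/(-682) - 427856/(-301646) = 57810*(-1/682) - 427856*(-1/301646) = -28905/341 + 213928/150823 = -4286589367/51430643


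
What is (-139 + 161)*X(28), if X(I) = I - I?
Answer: 0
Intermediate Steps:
X(I) = 0
(-139 + 161)*X(28) = (-139 + 161)*0 = 22*0 = 0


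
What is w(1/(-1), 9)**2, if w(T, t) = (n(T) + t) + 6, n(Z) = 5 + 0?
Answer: 400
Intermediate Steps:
n(Z) = 5
w(T, t) = 11 + t (w(T, t) = (5 + t) + 6 = 11 + t)
w(1/(-1), 9)**2 = (11 + 9)**2 = 20**2 = 400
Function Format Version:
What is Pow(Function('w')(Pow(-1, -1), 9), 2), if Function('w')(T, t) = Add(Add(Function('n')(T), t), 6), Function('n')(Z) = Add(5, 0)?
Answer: 400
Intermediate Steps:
Function('n')(Z) = 5
Function('w')(T, t) = Add(11, t) (Function('w')(T, t) = Add(Add(5, t), 6) = Add(11, t))
Pow(Function('w')(Pow(-1, -1), 9), 2) = Pow(Add(11, 9), 2) = Pow(20, 2) = 400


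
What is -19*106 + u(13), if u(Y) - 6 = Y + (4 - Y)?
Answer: -2004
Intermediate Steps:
u(Y) = 10 (u(Y) = 6 + (Y + (4 - Y)) = 6 + 4 = 10)
-19*106 + u(13) = -19*106 + 10 = -2014 + 10 = -2004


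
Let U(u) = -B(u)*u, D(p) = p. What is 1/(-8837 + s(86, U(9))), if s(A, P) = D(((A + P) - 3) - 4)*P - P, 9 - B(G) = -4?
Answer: -1/4274 ≈ -0.00023397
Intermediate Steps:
B(G) = 13 (B(G) = 9 - 1*(-4) = 9 + 4 = 13)
U(u) = -13*u
s(A, P) = -P + P*(-7 + A + P) (s(A, P) = (((A + P) - 3) - 4)*P - P = ((-3 + A + P) - 4)*P - P = (-7 + A + P)*P - P = P*(-7 + A + P) - P = -P + P*(-7 + A + P))
1/(-8837 + s(86, U(9))) = 1/(-8837 + (-13*9)*(-8 + 86 - 13*9)) = 1/(-8837 - 117*(-8 + 86 - 117)) = 1/(-8837 - 117*(-39)) = 1/(-8837 + 4563) = 1/(-4274) = -1/4274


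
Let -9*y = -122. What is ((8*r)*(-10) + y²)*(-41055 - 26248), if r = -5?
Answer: -3182355052/81 ≈ -3.9288e+7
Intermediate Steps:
y = 122/9 (y = -⅑*(-122) = 122/9 ≈ 13.556)
((8*r)*(-10) + y²)*(-41055 - 26248) = ((8*(-5))*(-10) + (122/9)²)*(-41055 - 26248) = (-40*(-10) + 14884/81)*(-67303) = (400 + 14884/81)*(-67303) = (47284/81)*(-67303) = -3182355052/81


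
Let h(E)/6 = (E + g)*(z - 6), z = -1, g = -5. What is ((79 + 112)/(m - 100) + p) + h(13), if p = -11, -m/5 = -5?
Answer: -26216/75 ≈ -349.55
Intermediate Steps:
m = 25 (m = -5*(-5) = 25)
h(E) = 210 - 42*E (h(E) = 6*((E - 5)*(-1 - 6)) = 6*((-5 + E)*(-7)) = 6*(35 - 7*E) = 210 - 42*E)
((79 + 112)/(m - 100) + p) + h(13) = ((79 + 112)/(25 - 100) - 11) + (210 - 42*13) = (191/(-75) - 11) + (210 - 546) = (191*(-1/75) - 11) - 336 = (-191/75 - 11) - 336 = -1016/75 - 336 = -26216/75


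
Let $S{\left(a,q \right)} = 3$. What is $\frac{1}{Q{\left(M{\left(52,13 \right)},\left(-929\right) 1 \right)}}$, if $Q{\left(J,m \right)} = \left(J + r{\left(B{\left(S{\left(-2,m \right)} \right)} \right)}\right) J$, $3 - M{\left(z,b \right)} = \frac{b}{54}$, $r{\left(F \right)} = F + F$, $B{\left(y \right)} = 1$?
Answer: $\frac{2916}{38293} \approx 0.07615$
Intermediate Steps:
$r{\left(F \right)} = 2 F$
$M{\left(z,b \right)} = 3 - \frac{b}{54}$
$Q{\left(J,m \right)} = J \left(2 + J\right)$ ($Q{\left(J,m \right)} = \left(J + 2 \cdot 1\right) J = \left(J + 2\right) J = \left(2 + J\right) J = J \left(2 + J\right)$)
$\frac{1}{Q{\left(M{\left(52,13 \right)},\left(-929\right) 1 \right)}} = \frac{1}{\left(3 - \frac{13}{54}\right) \left(2 + \left(3 - \frac{13}{54}\right)\right)} = \frac{1}{\frac{149}{54} \left(2 + \frac{149}{54}\right)} = \frac{1}{\frac{149}{54} \cdot \frac{257}{54}} = \frac{1}{\frac{38293}{2916}} = \frac{2916}{38293}$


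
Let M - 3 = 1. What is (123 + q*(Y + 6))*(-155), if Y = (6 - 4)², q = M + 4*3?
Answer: -43865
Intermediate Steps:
M = 4 (M = 3 + 1 = 4)
q = 16 (q = 4 + 4*3 = 4 + 12 = 16)
Y = 4 (Y = 2² = 4)
(123 + q*(Y + 6))*(-155) = (123 + 16*(4 + 6))*(-155) = (123 + 16*10)*(-155) = (123 + 160)*(-155) = 283*(-155) = -43865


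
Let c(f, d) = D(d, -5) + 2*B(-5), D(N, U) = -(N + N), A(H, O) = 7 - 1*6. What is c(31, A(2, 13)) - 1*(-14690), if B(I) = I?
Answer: 14678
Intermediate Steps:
A(H, O) = 1 (A(H, O) = 7 - 6 = 1)
D(N, U) = -2*N
c(f, d) = -10 - 2*d (c(f, d) = -2*d + 2*(-5) = -2*d - 10 = -10 - 2*d)
c(31, A(2, 13)) - 1*(-14690) = (-10 - 2*1) - 1*(-14690) = (-10 - 2) + 14690 = -12 + 14690 = 14678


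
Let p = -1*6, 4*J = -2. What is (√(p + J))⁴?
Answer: 169/4 ≈ 42.250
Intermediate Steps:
J = -½ (J = (¼)*(-2) = -½ ≈ -0.50000)
p = -6
(√(p + J))⁴ = (√(-6 - ½))⁴ = (√(-13/2))⁴ = (I*√26/2)⁴ = 169/4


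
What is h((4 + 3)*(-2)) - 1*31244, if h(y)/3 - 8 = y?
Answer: -31262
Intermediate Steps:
h(y) = 24 + 3*y
h((4 + 3)*(-2)) - 1*31244 = (24 + 3*((4 + 3)*(-2))) - 1*31244 = (24 + 3*(7*(-2))) - 31244 = (24 + 3*(-14)) - 31244 = (24 - 42) - 31244 = -18 - 31244 = -31262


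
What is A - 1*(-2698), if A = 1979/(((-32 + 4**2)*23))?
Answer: 990885/368 ≈ 2692.6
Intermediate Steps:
A = -1979/368 (A = 1979/(((-32 + 16)*23)) = 1979/((-16*23)) = 1979/(-368) = 1979*(-1/368) = -1979/368 ≈ -5.3777)
A - 1*(-2698) = -1979/368 - 1*(-2698) = -1979/368 + 2698 = 990885/368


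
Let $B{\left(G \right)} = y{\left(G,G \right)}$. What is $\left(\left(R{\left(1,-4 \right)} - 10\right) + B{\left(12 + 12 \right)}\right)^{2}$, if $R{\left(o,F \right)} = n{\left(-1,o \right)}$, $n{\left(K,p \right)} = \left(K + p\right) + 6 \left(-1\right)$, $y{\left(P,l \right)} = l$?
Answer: $64$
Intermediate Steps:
$n{\left(K,p \right)} = -6 + K + p$ ($n{\left(K,p \right)} = \left(K + p\right) - 6 = -6 + K + p$)
$R{\left(o,F \right)} = -7 + o$ ($R{\left(o,F \right)} = -6 - 1 + o = -7 + o$)
$B{\left(G \right)} = G$
$\left(\left(R{\left(1,-4 \right)} - 10\right) + B{\left(12 + 12 \right)}\right)^{2} = \left(\left(\left(-7 + 1\right) - 10\right) + \left(12 + 12\right)\right)^{2} = \left(\left(-6 - 10\right) + 24\right)^{2} = \left(-16 + 24\right)^{2} = 8^{2} = 64$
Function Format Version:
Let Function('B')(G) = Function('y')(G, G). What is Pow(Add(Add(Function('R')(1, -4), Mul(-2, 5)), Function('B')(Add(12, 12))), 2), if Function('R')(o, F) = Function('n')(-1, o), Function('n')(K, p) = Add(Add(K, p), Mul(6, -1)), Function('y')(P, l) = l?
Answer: 64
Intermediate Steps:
Function('n')(K, p) = Add(-6, K, p) (Function('n')(K, p) = Add(Add(K, p), -6) = Add(-6, K, p))
Function('R')(o, F) = Add(-7, o) (Function('R')(o, F) = Add(-6, -1, o) = Add(-7, o))
Function('B')(G) = G
Pow(Add(Add(Function('R')(1, -4), Mul(-2, 5)), Function('B')(Add(12, 12))), 2) = Pow(Add(Add(Add(-7, 1), Mul(-2, 5)), Add(12, 12)), 2) = Pow(Add(Add(-6, -10), 24), 2) = Pow(Add(-16, 24), 2) = Pow(8, 2) = 64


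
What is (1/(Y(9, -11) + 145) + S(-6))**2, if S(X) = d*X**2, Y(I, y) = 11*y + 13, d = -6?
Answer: 63856081/1369 ≈ 46644.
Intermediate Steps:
Y(I, y) = 13 + 11*y
S(X) = -6*X**2
(1/(Y(9, -11) + 145) + S(-6))**2 = (1/((13 + 11*(-11)) + 145) - 6*(-6)**2)**2 = (1/((13 - 121) + 145) - 6*36)**2 = (1/(-108 + 145) - 216)**2 = (1/37 - 216)**2 = (-7991/37)**2 = 63856081/1369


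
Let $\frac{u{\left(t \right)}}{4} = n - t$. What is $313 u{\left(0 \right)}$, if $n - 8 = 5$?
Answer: $16276$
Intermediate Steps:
$n = 13$ ($n = 8 + 5 = 13$)
$u{\left(t \right)} = 52 - 4 t$ ($u{\left(t \right)} = 4 \left(13 - t\right) = 52 - 4 t$)
$313 u{\left(0 \right)} = 313 \left(52 - 0\right) = 313 \left(52 + 0\right) = 313 \cdot 52 = 16276$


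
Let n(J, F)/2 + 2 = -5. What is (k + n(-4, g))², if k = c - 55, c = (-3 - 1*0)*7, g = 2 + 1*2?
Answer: 8100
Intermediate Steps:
g = 4 (g = 2 + 2 = 4)
c = -21 (c = (-3 + 0)*7 = -3*7 = -21)
n(J, F) = -14 (n(J, F) = -4 + 2*(-5) = -4 - 10 = -14)
k = -76 (k = -21 - 55 = -76)
(k + n(-4, g))² = (-76 - 14)² = (-90)² = 8100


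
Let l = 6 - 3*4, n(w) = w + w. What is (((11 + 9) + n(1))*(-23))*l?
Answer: 3036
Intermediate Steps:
n(w) = 2*w
l = -6 (l = 6 - 12 = -6)
(((11 + 9) + n(1))*(-23))*l = (((11 + 9) + 2*1)*(-23))*(-6) = ((20 + 2)*(-23))*(-6) = (22*(-23))*(-6) = -506*(-6) = 3036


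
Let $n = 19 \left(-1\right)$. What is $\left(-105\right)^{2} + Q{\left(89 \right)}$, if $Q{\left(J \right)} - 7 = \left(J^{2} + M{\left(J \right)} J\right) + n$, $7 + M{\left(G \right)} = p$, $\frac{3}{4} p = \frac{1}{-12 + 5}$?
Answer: $\frac{384175}{21} \approx 18294.0$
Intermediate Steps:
$p = - \frac{4}{21}$ ($p = \frac{4}{3 \left(-12 + 5\right)} = \frac{4}{3 \left(-7\right)} = \frac{4}{3} \left(- \frac{1}{7}\right) = - \frac{4}{21} \approx -0.19048$)
$M{\left(G \right)} = - \frac{151}{21}$ ($M{\left(G \right)} = -7 - \frac{4}{21} = - \frac{151}{21}$)
$n = -19$
$Q{\left(J \right)} = -12 + J^{2} - \frac{151 J}{21}$ ($Q{\left(J \right)} = 7 - \left(19 - J^{2} + \frac{151 J}{21}\right) = -12 + J^{2} - \frac{151 J}{21}$)
$\left(-105\right)^{2} + Q{\left(89 \right)} = \left(-105\right)^{2} - \left(\frac{13691}{21} - 7921\right) = 11025 - - \frac{152650}{21} = 11025 + \frac{152650}{21} = \frac{384175}{21}$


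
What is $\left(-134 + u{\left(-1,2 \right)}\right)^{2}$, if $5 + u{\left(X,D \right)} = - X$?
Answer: $19044$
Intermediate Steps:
$u{\left(X,D \right)} = -5 - X$
$\left(-134 + u{\left(-1,2 \right)}\right)^{2} = \left(-134 - 4\right)^{2} = \left(-138\right)^{2} = 19044$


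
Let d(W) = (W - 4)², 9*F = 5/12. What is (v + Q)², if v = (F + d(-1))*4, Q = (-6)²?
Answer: 13520329/729 ≈ 18546.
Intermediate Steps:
F = 5/108 (F = (5/12)/9 = (5*(1/12))/9 = (⅑)*(5/12) = 5/108 ≈ 0.046296)
d(W) = (-4 + W)²
Q = 36
v = 2705/27 (v = (5/108 + (-4 - 1)²)*4 = (5/108 + (-5)²)*4 = (5/108 + 25)*4 = (2705/108)*4 = 2705/27 ≈ 100.19)
(v + Q)² = (2705/27 + 36)² = (3677/27)² = 13520329/729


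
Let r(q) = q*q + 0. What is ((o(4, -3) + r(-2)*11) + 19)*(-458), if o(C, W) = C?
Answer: -30686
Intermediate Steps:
r(q) = q**2 (r(q) = q**2 + 0 = q**2)
((o(4, -3) + r(-2)*11) + 19)*(-458) = ((4 + (-2)**2*11) + 19)*(-458) = ((4 + 4*11) + 19)*(-458) = ((4 + 44) + 19)*(-458) = (48 + 19)*(-458) = 67*(-458) = -30686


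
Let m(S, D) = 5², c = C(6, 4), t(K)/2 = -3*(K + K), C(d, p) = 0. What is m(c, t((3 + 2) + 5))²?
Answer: 625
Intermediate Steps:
t(K) = -12*K (t(K) = 2*(-3*(K + K)) = 2*(-6*K) = -12*K)
c = 0
m(S, D) = 25
m(c, t((3 + 2) + 5))² = 25² = 625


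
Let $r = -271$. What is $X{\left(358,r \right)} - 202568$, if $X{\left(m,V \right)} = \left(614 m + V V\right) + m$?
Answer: $91043$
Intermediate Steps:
$X{\left(m,V \right)} = V^{2} + 615 m$ ($X{\left(m,V \right)} = \left(614 m + V^{2}\right) + m = \left(V^{2} + 614 m\right) + m = V^{2} + 615 m$)
$X{\left(358,r \right)} - 202568 = \left(\left(-271\right)^{2} + 615 \cdot 358\right) - 202568 = \left(73441 + 220170\right) - 202568 = 293611 - 202568 = 91043$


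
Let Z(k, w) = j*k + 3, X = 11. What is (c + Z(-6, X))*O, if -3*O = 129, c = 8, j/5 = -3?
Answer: -4343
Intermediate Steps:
j = -15 (j = 5*(-3) = -15)
O = -43 (O = -⅓*129 = -43)
Z(k, w) = 3 - 15*k (Z(k, w) = -15*k + 3 = 3 - 15*k)
(c + Z(-6, X))*O = (8 + (3 - 15*(-6)))*(-43) = (8 + (3 + 90))*(-43) = (8 + 93)*(-43) = 101*(-43) = -4343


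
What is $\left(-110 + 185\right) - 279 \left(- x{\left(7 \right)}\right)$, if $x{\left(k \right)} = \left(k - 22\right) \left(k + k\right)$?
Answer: $-58515$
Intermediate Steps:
$x{\left(k \right)} = 2 k \left(-22 + k\right)$ ($x{\left(k \right)} = \left(-22 + k\right) 2 k = 2 k \left(-22 + k\right)$)
$\left(-110 + 185\right) - 279 \left(- x{\left(7 \right)}\right) = \left(-110 + 185\right) - 279 \left(- 2 \cdot 7 \left(-22 + 7\right)\right) = 75 - 279 \left(- 2 \cdot 7 \left(-15\right)\right) = 75 - 279 \left(\left(-1\right) \left(-210\right)\right) = 75 - 58590 = -58515$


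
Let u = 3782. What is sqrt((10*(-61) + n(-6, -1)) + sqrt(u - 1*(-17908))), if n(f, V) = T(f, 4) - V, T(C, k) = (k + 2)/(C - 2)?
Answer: sqrt(-2439 + 12*sqrt(2410))/2 ≈ 21.505*I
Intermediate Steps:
T(C, k) = (2 + k)/(-2 + C)
n(f, V) = -V + 6/(-2 + f) (n(f, V) = (2 + 4)/(-2 + f) - V = 6/(-2 + f) - V = -V + 6/(-2 + f))
sqrt((10*(-61) + n(-6, -1)) + sqrt(u - 1*(-17908))) = sqrt((10*(-61) + (6 - 1*(-1)*(-2 - 6))/(-2 - 6)) + sqrt(3782 - 1*(-17908))) = sqrt((-610 + (6 - 1*(-1)*(-8))/(-8)) + sqrt(3782 + 17908)) = sqrt((-610 - (6 - 8)/8) + sqrt(21690)) = sqrt((-610 - 1/8*(-2)) + 3*sqrt(2410)) = sqrt((-610 + 1/4) + 3*sqrt(2410)) = sqrt(-2439/4 + 3*sqrt(2410))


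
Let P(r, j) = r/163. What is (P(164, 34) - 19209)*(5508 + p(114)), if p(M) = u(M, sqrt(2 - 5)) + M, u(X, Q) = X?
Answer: -17958859608/163 ≈ -1.1018e+8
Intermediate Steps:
P(r, j) = r/163 (P(r, j) = r*(1/163) = r/163)
p(M) = 2*M (p(M) = M + M = 2*M)
(P(164, 34) - 19209)*(5508 + p(114)) = ((1/163)*164 - 19209)*(5508 + 2*114) = (164/163 - 19209)*(5508 + 228) = -3130903/163*5736 = -17958859608/163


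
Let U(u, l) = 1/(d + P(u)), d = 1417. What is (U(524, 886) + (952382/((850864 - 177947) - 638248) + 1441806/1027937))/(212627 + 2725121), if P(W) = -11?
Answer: 39102000566593/3978377127342091672 ≈ 9.8286e-6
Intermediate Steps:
U(u, l) = 1/1406 (U(u, l) = 1/(1417 - 11) = 1/1406)
(U(524, 886) + (952382/((850864 - 177947) - 638248) + 1441806/1027937))/(212627 + 2725121) = (1/1406 + (952382/((850864 - 177947) - 638248) + 1441806/1027937))/(212627 + 2725121) = (1/1406 + (952382/(672917 - 638248) + 1441806*(1/1027937)))/2937748 = (1/1406 + (952382/34669 + 1441806/1027937))*(1/2937748) = (1/1406 + 1028974668148/35637547853)*(1/2937748) = (39102000566593/1354226818414)*(1/2937748) = 39102000566593/3978377127342091672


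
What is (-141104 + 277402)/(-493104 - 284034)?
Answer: -68149/388569 ≈ -0.17538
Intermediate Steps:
(-141104 + 277402)/(-493104 - 284034) = 136298/(-777138) = 136298*(-1/777138) = -68149/388569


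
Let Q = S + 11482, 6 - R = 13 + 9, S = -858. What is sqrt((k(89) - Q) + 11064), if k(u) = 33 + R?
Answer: sqrt(457) ≈ 21.378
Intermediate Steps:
R = -16 (R = 6 - (13 + 9) = 6 - 1*22 = 6 - 22 = -16)
k(u) = 17 (k(u) = 33 - 16 = 17)
Q = 10624 (Q = -858 + 11482 = 10624)
sqrt((k(89) - Q) + 11064) = sqrt((17 - 1*10624) + 11064) = sqrt((17 - 10624) + 11064) = sqrt(-10607 + 11064) = sqrt(457)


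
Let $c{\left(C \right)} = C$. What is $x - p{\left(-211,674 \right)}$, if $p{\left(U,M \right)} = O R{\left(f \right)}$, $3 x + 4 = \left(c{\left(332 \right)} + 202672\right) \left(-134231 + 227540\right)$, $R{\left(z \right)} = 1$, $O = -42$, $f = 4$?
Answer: $\frac{18942100358}{3} \approx 6.314 \cdot 10^{9}$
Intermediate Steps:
$x = \frac{18942100232}{3}$ ($x = - \frac{4}{3} + \frac{\left(332 + 202672\right) \left(-134231 + 227540\right)}{3} = - \frac{4}{3} + \frac{203004 \cdot 93309}{3} = - \frac{4}{3} + \frac{1}{3} \cdot 18942100236 = - \frac{4}{3} + 6314033412 = \frac{18942100232}{3} \approx 6.314 \cdot 10^{9}$)
$p{\left(U,M \right)} = -42$ ($p{\left(U,M \right)} = \left(-42\right) 1 = -42$)
$x - p{\left(-211,674 \right)} = \frac{18942100232}{3} - -42 = \frac{18942100232}{3} + 42 = \frac{18942100358}{3}$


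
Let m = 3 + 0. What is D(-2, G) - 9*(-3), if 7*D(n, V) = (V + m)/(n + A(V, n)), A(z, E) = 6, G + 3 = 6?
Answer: 381/14 ≈ 27.214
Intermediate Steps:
G = 3 (G = -3 + 6 = 3)
m = 3
D(n, V) = (3 + V)/(7*(6 + n)) (D(n, V) = ((V + 3)/(n + 6))/7 = ((3 + V)/(6 + n))/7 = (3 + V)/(7*(6 + n)))
D(-2, G) - 9*(-3) = (3 + 3)/(7*(6 - 2)) - 9*(-3) = (⅐)*6/4 + 27 = (⅐)*(¼)*6 + 27 = 3/14 + 27 = 381/14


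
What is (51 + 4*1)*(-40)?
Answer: -2200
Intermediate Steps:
(51 + 4*1)*(-40) = (51 + 4)*(-40) = 55*(-40) = -2200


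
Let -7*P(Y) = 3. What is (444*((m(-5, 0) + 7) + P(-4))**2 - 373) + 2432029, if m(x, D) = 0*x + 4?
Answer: 121582488/49 ≈ 2.4813e+6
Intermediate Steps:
m(x, D) = 4 (m(x, D) = 0 + 4 = 4)
P(Y) = -3/7 (P(Y) = -1/7*3 = -3/7)
(444*((m(-5, 0) + 7) + P(-4))**2 - 373) + 2432029 = (444*((4 + 7) - 3/7)**2 - 373) + 2432029 = (444*(11 - 3/7)**2 - 373) + 2432029 = (444*(74/7)**2 - 373) + 2432029 = (444*(5476/49) - 373) + 2432029 = (2431344/49 - 373) + 2432029 = 2413067/49 + 2432029 = 121582488/49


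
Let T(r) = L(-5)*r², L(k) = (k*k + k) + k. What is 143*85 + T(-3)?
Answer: 12290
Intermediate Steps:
L(k) = k² + 2*k (L(k) = (k² + k) + k = (k + k²) + k = k² + 2*k)
T(r) = 15*r² (T(r) = (-5*(2 - 5))*r² = (-5*(-3))*r² = 15*r²)
143*85 + T(-3) = 143*85 + 15*(-3)² = 12155 + 15*9 = 12155 + 135 = 12290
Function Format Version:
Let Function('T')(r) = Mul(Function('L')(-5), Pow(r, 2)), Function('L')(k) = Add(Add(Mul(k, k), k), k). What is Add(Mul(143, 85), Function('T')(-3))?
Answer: 12290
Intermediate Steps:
Function('L')(k) = Add(Pow(k, 2), Mul(2, k)) (Function('L')(k) = Add(Add(Pow(k, 2), k), k) = Add(Add(k, Pow(k, 2)), k) = Add(Pow(k, 2), Mul(2, k)))
Function('T')(r) = Mul(15, Pow(r, 2)) (Function('T')(r) = Mul(Mul(-5, Add(2, -5)), Pow(r, 2)) = Mul(Mul(-5, -3), Pow(r, 2)) = Mul(15, Pow(r, 2)))
Add(Mul(143, 85), Function('T')(-3)) = Add(Mul(143, 85), Mul(15, Pow(-3, 2))) = Add(12155, Mul(15, 9)) = Add(12155, 135) = 12290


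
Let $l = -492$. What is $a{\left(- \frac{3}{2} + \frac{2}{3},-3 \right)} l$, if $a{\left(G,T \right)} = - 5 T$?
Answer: $-7380$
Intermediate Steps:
$a{\left(- \frac{3}{2} + \frac{2}{3},-3 \right)} l = \left(-5\right) \left(-3\right) \left(-492\right) = 15 \left(-492\right) = -7380$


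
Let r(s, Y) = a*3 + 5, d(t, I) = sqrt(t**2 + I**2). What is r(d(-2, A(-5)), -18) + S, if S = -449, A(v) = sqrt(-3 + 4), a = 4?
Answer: -432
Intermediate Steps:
A(v) = 1 (A(v) = sqrt(1) = 1)
d(t, I) = sqrt(I**2 + t**2)
r(s, Y) = 17 (r(s, Y) = 4*3 + 5 = 12 + 5 = 17)
r(d(-2, A(-5)), -18) + S = 17 - 449 = -432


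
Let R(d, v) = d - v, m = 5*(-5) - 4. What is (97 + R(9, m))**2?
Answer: 18225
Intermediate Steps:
m = -29 (m = -25 - 4 = -29)
(97 + R(9, m))**2 = (97 + (9 - 1*(-29)))**2 = (97 + (9 + 29))**2 = (97 + 38)**2 = 135**2 = 18225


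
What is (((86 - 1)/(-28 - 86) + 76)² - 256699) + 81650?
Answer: -2201337563/12996 ≈ -1.6939e+5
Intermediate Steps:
(((86 - 1)/(-28 - 86) + 76)² - 256699) + 81650 = ((85/(-114) + 76)² - 256699) + 81650 = ((85*(-1/114) + 76)² - 256699) + 81650 = ((-85/114 + 76)² - 256699) + 81650 = ((8579/114)² - 256699) + 81650 = (73599241/12996 - 256699) + 81650 = -3262460963/12996 + 81650 = -2201337563/12996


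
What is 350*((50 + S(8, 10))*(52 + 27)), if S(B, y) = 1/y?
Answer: 1385265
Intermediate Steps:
350*((50 + S(8, 10))*(52 + 27)) = 350*((50 + 1/10)*(52 + 27)) = 350*((50 + ⅒)*79) = 350*((501/10)*79) = 350*(39579/10) = 1385265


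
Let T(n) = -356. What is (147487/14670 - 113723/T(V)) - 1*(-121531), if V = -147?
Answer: 318209449951/2611260 ≈ 1.2186e+5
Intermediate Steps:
(147487/14670 - 113723/T(V)) - 1*(-121531) = (147487/14670 - 113723/(-356)) - 1*(-121531) = (147487*(1/14670) - 113723*(-1/356)) + 121531 = (147487/14670 + 113723/356) + 121531 = 860410891/2611260 + 121531 = 318209449951/2611260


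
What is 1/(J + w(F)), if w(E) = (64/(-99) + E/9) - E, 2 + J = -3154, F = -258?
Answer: -99/289804 ≈ -0.00034161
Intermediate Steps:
J = -3156 (J = -2 - 3154 = -3156)
w(E) = -64/99 - 8*E/9 (w(E) = (64*(-1/99) + E*(1/9)) - E = (-64/99 + E/9) - E = -64/99 - 8*E/9)
1/(J + w(F)) = 1/(-3156 + (-64/99 - 8/9*(-258))) = 1/(-3156 + (-64/99 + 688/3)) = 1/(-3156 + 22640/99) = 1/(-289804/99) = -99/289804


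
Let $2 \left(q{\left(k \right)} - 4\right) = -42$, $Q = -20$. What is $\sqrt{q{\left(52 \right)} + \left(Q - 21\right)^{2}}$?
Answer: $8 \sqrt{26} \approx 40.792$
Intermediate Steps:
$q{\left(k \right)} = -17$ ($q{\left(k \right)} = 4 + \frac{1}{2} \left(-42\right) = 4 - 21 = -17$)
$\sqrt{q{\left(52 \right)} + \left(Q - 21\right)^{2}} = \sqrt{-17 + \left(-20 - 21\right)^{2}} = \sqrt{-17 + \left(-41\right)^{2}} = \sqrt{-17 + 1681} = \sqrt{1664} = 8 \sqrt{26}$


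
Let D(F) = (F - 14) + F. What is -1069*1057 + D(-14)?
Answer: -1129975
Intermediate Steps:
D(F) = -14 + 2*F (D(F) = (-14 + F) + F = -14 + 2*F)
-1069*1057 + D(-14) = -1069*1057 + (-14 + 2*(-14)) = -1129933 + (-14 - 28) = -1129933 - 42 = -1129975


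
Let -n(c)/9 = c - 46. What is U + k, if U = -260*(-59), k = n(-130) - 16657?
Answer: 267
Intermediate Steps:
n(c) = 414 - 9*c (n(c) = -9*(c - 46) = -9*(-46 + c) = 414 - 9*c)
k = -15073 (k = (414 - 9*(-130)) - 16657 = (414 + 1170) - 16657 = 1584 - 16657 = -15073)
U = 15340
U + k = 15340 - 15073 = 267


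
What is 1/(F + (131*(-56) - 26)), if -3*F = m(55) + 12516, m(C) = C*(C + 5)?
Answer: -1/12634 ≈ -7.9151e-5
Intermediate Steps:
m(C) = C*(5 + C)
F = -5272 (F = -(55*(5 + 55) + 12516)/3 = -(55*60 + 12516)/3 = -(3300 + 12516)/3 = -⅓*15816 = -5272)
1/(F + (131*(-56) - 26)) = 1/(-5272 + (131*(-56) - 26)) = 1/(-5272 + (-7336 - 26)) = 1/(-5272 - 7362) = 1/(-12634) = -1/12634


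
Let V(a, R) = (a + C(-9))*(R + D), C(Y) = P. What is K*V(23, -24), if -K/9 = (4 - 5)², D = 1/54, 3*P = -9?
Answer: 12950/3 ≈ 4316.7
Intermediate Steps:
P = -3 (P = (⅓)*(-9) = -3)
D = 1/54 ≈ 0.018519
C(Y) = -3
V(a, R) = (-3 + a)*(1/54 + R) (V(a, R) = (a - 3)*(R + 1/54) = (-3 + a)*(1/54 + R))
K = -9 (K = -9*(4 - 5)² = -9*(-1)² = -9*1 = -9)
K*V(23, -24) = -9*(-1/18 - 3*(-24) + (1/54)*23 - 24*23) = -9*(-1/18 + 72 + 23/54 - 552) = -9*(-12950/27) = 12950/3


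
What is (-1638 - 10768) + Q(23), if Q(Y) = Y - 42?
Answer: -12425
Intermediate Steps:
Q(Y) = -42 + Y
(-1638 - 10768) + Q(23) = (-1638 - 10768) + (-42 + 23) = -12406 - 19 = -12425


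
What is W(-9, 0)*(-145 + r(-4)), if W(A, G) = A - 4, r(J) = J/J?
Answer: 1872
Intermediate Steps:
r(J) = 1
W(A, G) = -4 + A
W(-9, 0)*(-145 + r(-4)) = (-4 - 9)*(-145 + 1) = -13*(-144) = 1872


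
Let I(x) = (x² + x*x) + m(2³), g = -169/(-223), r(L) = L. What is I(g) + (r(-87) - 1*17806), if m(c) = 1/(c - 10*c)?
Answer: -64061608729/3580488 ≈ -17892.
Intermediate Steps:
g = 169/223 (g = -169*(-1/223) = 169/223 ≈ 0.75785)
m(c) = -1/(9*c) (m(c) = 1/(-9*c) = -1/(9*c))
I(x) = -1/72 + 2*x² (I(x) = (x² + x*x) - 1/(9*(2³)) = (x² + x²) - ⅑/8 = 2*x² - ⅑*⅛ = 2*x² - 1/72 = -1/72 + 2*x²)
I(g) + (r(-87) - 1*17806) = (-1/72 + 2*(169/223)²) + (-87 - 1*17806) = (-1/72 + 2*(28561/49729)) + (-87 - 17806) = (-1/72 + 57122/49729) - 17893 = 4063055/3580488 - 17893 = -64061608729/3580488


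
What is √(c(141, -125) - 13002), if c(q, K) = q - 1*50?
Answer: I*√12911 ≈ 113.63*I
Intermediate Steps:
c(q, K) = -50 + q (c(q, K) = q - 50 = -50 + q)
√(c(141, -125) - 13002) = √((-50 + 141) - 13002) = √(91 - 13002) = √(-12911) = I*√12911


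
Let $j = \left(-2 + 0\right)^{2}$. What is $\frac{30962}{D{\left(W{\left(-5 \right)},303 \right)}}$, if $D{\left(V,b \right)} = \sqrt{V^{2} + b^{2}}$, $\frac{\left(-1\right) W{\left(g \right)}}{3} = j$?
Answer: $\frac{30962 \sqrt{10217}}{30651} \approx 102.1$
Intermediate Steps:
$j = 4$ ($j = \left(-2\right)^{2} = 4$)
$W{\left(g \right)} = -12$ ($W{\left(g \right)} = \left(-3\right) 4 = -12$)
$\frac{30962}{D{\left(W{\left(-5 \right)},303 \right)}} = \frac{30962}{\sqrt{\left(-12\right)^{2} + 303^{2}}} = \frac{30962}{\sqrt{144 + 91809}} = \frac{30962}{\sqrt{91953}} = \frac{30962}{3 \sqrt{10217}} = 30962 \frac{\sqrt{10217}}{30651} = \frac{30962 \sqrt{10217}}{30651}$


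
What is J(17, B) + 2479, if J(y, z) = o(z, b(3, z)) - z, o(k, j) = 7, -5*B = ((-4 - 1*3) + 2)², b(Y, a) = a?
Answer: 2491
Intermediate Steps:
B = -5 (B = -((-4 - 1*3) + 2)²/5 = -((-4 - 3) + 2)²/5 = -(-7 + 2)²/5 = -⅕*(-5)² = -⅕*25 = -5)
J(y, z) = 7 - z
J(17, B) + 2479 = (7 - 1*(-5)) + 2479 = (7 + 5) + 2479 = 12 + 2479 = 2491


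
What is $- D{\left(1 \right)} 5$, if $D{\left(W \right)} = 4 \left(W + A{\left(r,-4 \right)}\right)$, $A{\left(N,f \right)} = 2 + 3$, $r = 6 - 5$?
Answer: $-120$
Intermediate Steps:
$r = 1$ ($r = 6 - 5 = 1$)
$A{\left(N,f \right)} = 5$
$D{\left(W \right)} = 20 + 4 W$ ($D{\left(W \right)} = 4 \left(W + 5\right) = 4 \left(5 + W\right) = 20 + 4 W$)
$- D{\left(1 \right)} 5 = - (20 + 4 \cdot 1) 5 = - (20 + 4) 5 = \left(-1\right) 24 \cdot 5 = \left(-24\right) 5 = -120$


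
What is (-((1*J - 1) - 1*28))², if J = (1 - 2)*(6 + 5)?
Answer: 1600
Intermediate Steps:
J = -11 (J = -1*11 = -11)
(-((1*J - 1) - 1*28))² = (-((1*(-11) - 1) - 1*28))² = (-((-11 - 1) - 28))² = (-(-12 - 28))² = (-1*(-40))² = 40² = 1600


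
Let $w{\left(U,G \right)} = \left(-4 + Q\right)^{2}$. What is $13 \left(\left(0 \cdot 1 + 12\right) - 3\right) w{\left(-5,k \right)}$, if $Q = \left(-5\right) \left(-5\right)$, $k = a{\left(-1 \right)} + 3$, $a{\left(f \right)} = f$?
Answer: $51597$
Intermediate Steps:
$k = 2$ ($k = -1 + 3 = 2$)
$Q = 25$
$w{\left(U,G \right)} = 441$ ($w{\left(U,G \right)} = \left(-4 + 25\right)^{2} = 21^{2} = 441$)
$13 \left(\left(0 \cdot 1 + 12\right) - 3\right) w{\left(-5,k \right)} = 13 \left(\left(0 \cdot 1 + 12\right) - 3\right) 441 = 13 \left(\left(0 + 12\right) - 3\right) 441 = 13 \left(12 - 3\right) 441 = 13 \cdot 9 \cdot 441 = 117 \cdot 441 = 51597$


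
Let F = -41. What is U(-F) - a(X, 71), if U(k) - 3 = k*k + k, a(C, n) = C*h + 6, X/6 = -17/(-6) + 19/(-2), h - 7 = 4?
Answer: 2159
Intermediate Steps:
h = 11 (h = 7 + 4 = 11)
X = -40 (X = 6*(-17/(-6) + 19/(-2)) = 6*(-17*(-⅙) + 19*(-½)) = 6*(17/6 - 19/2) = 6*(-20/3) = -40)
a(C, n) = 6 + 11*C (a(C, n) = C*11 + 6 = 11*C + 6 = 6 + 11*C)
U(k) = 3 + k + k² (U(k) = 3 + (k*k + k) = 3 + (k² + k) = 3 + (k + k²) = 3 + k + k²)
U(-F) - a(X, 71) = (3 - 1*(-41) + (-1*(-41))²) - (6 + 11*(-40)) = (3 + 41 + 41²) - (6 - 440) = (3 + 41 + 1681) - 1*(-434) = 1725 + 434 = 2159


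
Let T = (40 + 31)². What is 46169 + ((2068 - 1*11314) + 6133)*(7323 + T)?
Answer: -38442963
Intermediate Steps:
T = 5041 (T = 71² = 5041)
46169 + ((2068 - 1*11314) + 6133)*(7323 + T) = 46169 + ((2068 - 1*11314) + 6133)*(7323 + 5041) = 46169 + ((2068 - 11314) + 6133)*12364 = 46169 + (-9246 + 6133)*12364 = 46169 - 3113*12364 = 46169 - 38489132 = -38442963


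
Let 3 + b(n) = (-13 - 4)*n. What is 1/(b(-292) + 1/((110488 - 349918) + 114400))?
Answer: 125030/620273829 ≈ 0.00020157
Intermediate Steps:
b(n) = -3 - 17*n (b(n) = -3 + (-13 - 4)*n = -3 - 17*n)
1/(b(-292) + 1/((110488 - 349918) + 114400)) = 1/((-3 - 17*(-292)) + 1/((110488 - 349918) + 114400)) = 1/((-3 + 4964) + 1/(-239430 + 114400)) = 1/(4961 + 1/(-125030)) = 1/(4961 - 1/125030) = 1/(620273829/125030) = 125030/620273829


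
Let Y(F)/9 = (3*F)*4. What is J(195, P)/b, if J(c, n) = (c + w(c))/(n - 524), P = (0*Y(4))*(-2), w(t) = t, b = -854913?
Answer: 65/74662402 ≈ 8.7059e-7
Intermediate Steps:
Y(F) = 108*F (Y(F) = 9*((3*F)*4) = 9*(12*F) = 108*F)
P = 0 (P = (0*(108*4))*(-2) = (0*432)*(-2) = 0*(-2) = 0)
J(c, n) = 2*c/(-524 + n) (J(c, n) = (c + c)/(n - 524) = (2*c)/(-524 + n) = 2*c/(-524 + n))
J(195, P)/b = (2*195/(-524 + 0))/(-854913) = (2*195/(-524))*(-1/854913) = (2*195*(-1/524))*(-1/854913) = -195/262*(-1/854913) = 65/74662402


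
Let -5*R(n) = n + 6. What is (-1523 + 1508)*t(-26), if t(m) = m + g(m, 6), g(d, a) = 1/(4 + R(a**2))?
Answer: 8655/22 ≈ 393.41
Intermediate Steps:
R(n) = -6/5 - n/5 (R(n) = -(n + 6)/5 = -(6 + n)/5 = -6/5 - n/5)
g(d, a) = 1/(14/5 - a**2/5) (g(d, a) = 1/(4 + (-6/5 - a**2/5)) = 1/(14/5 - a**2/5))
t(m) = -5/22 + m (t(m) = m - 5/(-14 + 6**2) = m - 5/(-14 + 36) = m - 5/22 = -5/22 + m)
(-1523 + 1508)*t(-26) = (-1523 + 1508)*(-5/22 - 26) = -15*(-577/22) = 8655/22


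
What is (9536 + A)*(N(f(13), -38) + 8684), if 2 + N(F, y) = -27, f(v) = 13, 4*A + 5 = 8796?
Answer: 406222425/4 ≈ 1.0156e+8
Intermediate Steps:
A = 8791/4 (A = -5/4 + (¼)*8796 = -5/4 + 2199 = 8791/4 ≈ 2197.8)
N(F, y) = -29 (N(F, y) = -2 - 27 = -29)
(9536 + A)*(N(f(13), -38) + 8684) = (9536 + 8791/4)*(-29 + 8684) = (46935/4)*8655 = 406222425/4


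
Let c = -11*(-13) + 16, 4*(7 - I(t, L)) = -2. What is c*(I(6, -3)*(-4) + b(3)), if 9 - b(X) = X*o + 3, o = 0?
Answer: -3816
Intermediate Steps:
I(t, L) = 15/2 (I(t, L) = 7 - 1/4*(-2) = 7 + 1/2 = 15/2)
b(X) = 6 (b(X) = 9 - (X*0 + 3) = 9 - (0 + 3) = 9 - 1*3 = 9 - 3 = 6)
c = 159 (c = 143 + 16 = 159)
c*(I(6, -3)*(-4) + b(3)) = 159*((15/2)*(-4) + 6) = 159*(-30 + 6) = 159*(-24) = -3816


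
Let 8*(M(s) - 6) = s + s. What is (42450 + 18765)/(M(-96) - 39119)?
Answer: -8745/5591 ≈ -1.5641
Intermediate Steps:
M(s) = 6 + s/4 (M(s) = 6 + (s + s)/8 = 6 + (2*s)/8 = 6 + s/4)
(42450 + 18765)/(M(-96) - 39119) = (42450 + 18765)/((6 + (1/4)*(-96)) - 39119) = 61215/((6 - 24) - 39119) = 61215/(-18 - 39119) = 61215/(-39137) = 61215*(-1/39137) = -8745/5591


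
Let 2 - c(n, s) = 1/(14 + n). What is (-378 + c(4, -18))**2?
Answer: 45819361/324 ≈ 1.4142e+5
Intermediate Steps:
c(n, s) = 2 - 1/(14 + n)
(-378 + c(4, -18))**2 = (-378 + (27 + 2*4)/(14 + 4))**2 = (-378 + (27 + 8)/18)**2 = (-378 + (1/18)*35)**2 = (-378 + 35/18)**2 = (-6769/18)**2 = 45819361/324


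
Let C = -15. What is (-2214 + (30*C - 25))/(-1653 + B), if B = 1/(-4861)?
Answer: 13071229/8035234 ≈ 1.6267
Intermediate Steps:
B = -1/4861 ≈ -0.00020572
(-2214 + (30*C - 25))/(-1653 + B) = (-2214 + (30*(-15) - 25))/(-1653 - 1/4861) = (-2214 + (-450 - 25))/(-8035234/4861) = (-2214 - 475)*(-4861/8035234) = -2689*(-4861/8035234) = 13071229/8035234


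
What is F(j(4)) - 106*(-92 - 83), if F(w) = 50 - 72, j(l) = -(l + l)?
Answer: 18528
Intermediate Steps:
j(l) = -2*l
F(w) = -22
F(j(4)) - 106*(-92 - 83) = -22 - 106*(-92 - 83) = -22 - 106*(-175) = -22 - 1*(-18550) = -22 + 18550 = 18528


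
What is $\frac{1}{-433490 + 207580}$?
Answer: $- \frac{1}{225910} \approx -4.4265 \cdot 10^{-6}$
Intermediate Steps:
$\frac{1}{-433490 + 207580} = \frac{1}{-225910} = - \frac{1}{225910}$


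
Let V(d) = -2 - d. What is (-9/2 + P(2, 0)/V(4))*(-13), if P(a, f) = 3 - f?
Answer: 65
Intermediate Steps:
(-9/2 + P(2, 0)/V(4))*(-13) = (-9/2 + (3 - 1*0)/(-2 - 1*4))*(-13) = (-9*½ + (3 + 0)/(-2 - 4))*(-13) = (-9/2 + 3/(-6))*(-13) = (-9/2 + 3*(-⅙))*(-13) = (-9/2 - ½)*(-13) = -5*(-13) = 65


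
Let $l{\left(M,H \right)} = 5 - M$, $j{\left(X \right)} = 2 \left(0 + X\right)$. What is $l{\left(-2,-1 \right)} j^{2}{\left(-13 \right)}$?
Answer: $4732$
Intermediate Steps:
$j{\left(X \right)} = 2 X$
$l{\left(-2,-1 \right)} j^{2}{\left(-13 \right)} = \left(5 - -2\right) \left(2 \left(-13\right)\right)^{2} = \left(5 + 2\right) \left(-26\right)^{2} = 7 \cdot 676 = 4732$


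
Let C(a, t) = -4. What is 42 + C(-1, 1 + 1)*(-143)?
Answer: 614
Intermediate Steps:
42 + C(-1, 1 + 1)*(-143) = 42 - 4*(-143) = 42 + 572 = 614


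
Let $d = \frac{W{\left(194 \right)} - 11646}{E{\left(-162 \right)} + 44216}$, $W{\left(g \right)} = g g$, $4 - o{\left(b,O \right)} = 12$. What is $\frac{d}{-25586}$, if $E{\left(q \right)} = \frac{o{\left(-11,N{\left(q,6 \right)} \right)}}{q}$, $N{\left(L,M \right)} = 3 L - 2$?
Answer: $- \frac{210519}{9163625900} \approx -2.2973 \cdot 10^{-5}$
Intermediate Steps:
$N{\left(L,M \right)} = -2 + 3 L$
$o{\left(b,O \right)} = -8$ ($o{\left(b,O \right)} = 4 - 12 = -8$)
$E{\left(q \right)} = - \frac{8}{q}$
$W{\left(g \right)} = g^{2}$
$d = \frac{210519}{358150}$ ($d = \frac{194^{2} - 11646}{- \frac{8}{-162} + 44216} = \frac{37636 - 11646}{\left(-8\right) \left(- \frac{1}{162}\right) + 44216} = \frac{25990}{\frac{4}{81} + 44216} = \frac{25990}{\frac{3581500}{81}} = 25990 \cdot \frac{81}{3581500} = \frac{210519}{358150} \approx 0.5878$)
$\frac{d}{-25586} = \frac{210519}{358150 \left(-25586\right)} = \frac{210519}{358150} \left(- \frac{1}{25586}\right) = - \frac{210519}{9163625900}$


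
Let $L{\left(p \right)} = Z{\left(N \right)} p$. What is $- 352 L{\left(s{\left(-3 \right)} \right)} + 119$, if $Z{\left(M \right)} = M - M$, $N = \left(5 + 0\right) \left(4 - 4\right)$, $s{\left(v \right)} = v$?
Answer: $119$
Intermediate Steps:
$N = 0$ ($N = 5 \cdot 0 = 0$)
$Z{\left(M \right)} = 0$
$L{\left(p \right)} = 0$ ($L{\left(p \right)} = 0 p = 0$)
$- 352 L{\left(s{\left(-3 \right)} \right)} + 119 = \left(-352\right) 0 + 119 = 0 + 119 = 119$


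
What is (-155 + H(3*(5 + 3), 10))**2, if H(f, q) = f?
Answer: 17161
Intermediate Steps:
(-155 + H(3*(5 + 3), 10))**2 = (-155 + 3*(5 + 3))**2 = (-155 + 3*8)**2 = (-155 + 24)**2 = (-131)**2 = 17161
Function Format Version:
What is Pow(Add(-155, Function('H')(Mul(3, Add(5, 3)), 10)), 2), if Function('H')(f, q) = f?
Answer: 17161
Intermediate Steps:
Pow(Add(-155, Function('H')(Mul(3, Add(5, 3)), 10)), 2) = Pow(Add(-155, Mul(3, Add(5, 3))), 2) = Pow(Add(-155, Mul(3, 8)), 2) = Pow(Add(-155, 24), 2) = Pow(-131, 2) = 17161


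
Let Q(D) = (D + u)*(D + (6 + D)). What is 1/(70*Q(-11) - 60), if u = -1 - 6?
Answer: 1/20100 ≈ 4.9751e-5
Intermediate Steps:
u = -7
Q(D) = (-7 + D)*(6 + 2*D) (Q(D) = (D - 7)*(D + (6 + D)) = (-7 + D)*(6 + 2*D))
1/(70*Q(-11) - 60) = 1/(70*(-42 - 8*(-11) + 2*(-11)**2) - 60) = 1/(70*(-42 + 88 + 2*121) - 60) = 1/(70*(-42 + 88 + 242) - 60) = 1/(70*288 - 60) = 1/(20160 - 60) = 1/20100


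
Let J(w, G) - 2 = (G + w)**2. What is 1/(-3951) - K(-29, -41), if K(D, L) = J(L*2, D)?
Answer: -48688174/3951 ≈ -12323.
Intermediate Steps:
J(w, G) = 2 + (G + w)**2
K(D, L) = 2 + (D + 2*L)**2 (K(D, L) = 2 + (D + L*2)**2 = 2 + (D + 2*L)**2)
1/(-3951) - K(-29, -41) = 1/(-3951) - (2 + (-29 + 2*(-41))**2) = -1/3951 - (2 + (-29 - 82)**2) = -1/3951 - (2 + (-111)**2) = -1/3951 - (2 + 12321) = -1/3951 - 1*12323 = -1/3951 - 12323 = -48688174/3951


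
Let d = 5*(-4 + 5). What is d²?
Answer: 25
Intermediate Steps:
d = 5 (d = 5*1 = 5)
d² = 5² = 25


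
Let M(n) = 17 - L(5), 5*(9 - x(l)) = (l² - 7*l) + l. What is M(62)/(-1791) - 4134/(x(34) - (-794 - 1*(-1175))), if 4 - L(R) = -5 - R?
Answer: 6168589/839382 ≈ 7.3490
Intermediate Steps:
L(R) = 9 + R (L(R) = 4 - (-5 - R) = 4 + (5 + R) = 9 + R)
x(l) = 9 - l²/5 + 6*l/5 (x(l) = 9 - ((l² - 7*l) + l)/5 = 9 - (l² - 6*l)/5 = 9 + (-l²/5 + 6*l/5) = 9 - l²/5 + 6*l/5)
M(n) = 3 (M(n) = 17 - (9 + 5) = 17 - 1*14 = 17 - 14 = 3)
M(62)/(-1791) - 4134/(x(34) - (-794 - 1*(-1175))) = 3/(-1791) - 4134/((9 - ⅕*34² + (6/5)*34) - (-794 - 1*(-1175))) = 3*(-1/1791) - 4134/((9 - ⅕*1156 + 204/5) - (-794 + 1175)) = -1/597 - 4134/((9 - 1156/5 + 204/5) - 1*381) = -1/597 - 4134/(-907/5 - 381) = -1/597 - 4134/(-2812/5) = -1/597 - 4134*(-5/2812) = -1/597 + 10335/1406 = 6168589/839382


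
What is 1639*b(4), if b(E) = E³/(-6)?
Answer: -52448/3 ≈ -17483.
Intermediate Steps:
b(E) = -E³/6 (b(E) = E³*(-⅙) = -E³/6)
1639*b(4) = 1639*(-⅙*4³) = 1639*(-⅙*64) = 1639*(-32/3) = -52448/3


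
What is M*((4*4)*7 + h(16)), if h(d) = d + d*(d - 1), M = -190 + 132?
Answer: -21344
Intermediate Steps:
M = -58
h(d) = d + d*(-1 + d)
M*((4*4)*7 + h(16)) = -58*((4*4)*7 + 16²) = -58*(16*7 + 256) = -58*(112 + 256) = -58*368 = -21344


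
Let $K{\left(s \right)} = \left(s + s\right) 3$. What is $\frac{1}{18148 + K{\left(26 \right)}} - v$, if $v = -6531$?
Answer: $\frac{119543425}{18304} \approx 6531.0$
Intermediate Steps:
$K{\left(s \right)} = 6 s$ ($K{\left(s \right)} = 2 s 3 = 6 s$)
$\frac{1}{18148 + K{\left(26 \right)}} - v = \frac{1}{18148 + 6 \cdot 26} - -6531 = \frac{1}{18148 + 156} + 6531 = \frac{1}{18304} + 6531 = \frac{119543425}{18304}$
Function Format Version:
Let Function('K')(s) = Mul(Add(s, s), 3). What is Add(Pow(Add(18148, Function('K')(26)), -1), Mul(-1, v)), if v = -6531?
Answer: Rational(119543425, 18304) ≈ 6531.0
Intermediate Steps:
Function('K')(s) = Mul(6, s) (Function('K')(s) = Mul(Mul(2, s), 3) = Mul(6, s))
Add(Pow(Add(18148, Function('K')(26)), -1), Mul(-1, v)) = Add(Pow(Add(18148, Mul(6, 26)), -1), Mul(-1, -6531)) = Add(Pow(Add(18148, 156), -1), 6531) = Add(Pow(18304, -1), 6531) = Add(Rational(1, 18304), 6531) = Rational(119543425, 18304)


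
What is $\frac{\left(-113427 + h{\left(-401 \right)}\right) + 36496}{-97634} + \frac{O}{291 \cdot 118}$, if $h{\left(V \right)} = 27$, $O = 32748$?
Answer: $\frac{486503982}{279379691} \approx 1.7414$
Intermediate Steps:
$\frac{\left(-113427 + h{\left(-401 \right)}\right) + 36496}{-97634} + \frac{O}{291 \cdot 118} = \frac{\left(-113427 + 27\right) + 36496}{-97634} + \frac{32748}{291 \cdot 118} = \left(-113400 + 36496\right) \left(- \frac{1}{97634}\right) + \frac{32748}{34338} = \left(-76904\right) \left(- \frac{1}{97634}\right) + 32748 \cdot \frac{1}{34338} = \frac{38452}{48817} + \frac{5458}{5723} = \frac{486503982}{279379691}$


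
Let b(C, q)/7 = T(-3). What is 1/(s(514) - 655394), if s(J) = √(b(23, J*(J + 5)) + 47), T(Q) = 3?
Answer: -327697/214770647584 - √17/214770647584 ≈ -1.5258e-6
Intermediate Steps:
b(C, q) = 21 (b(C, q) = 7*3 = 21)
s(J) = 2*√17 (s(J) = √(21 + 47) = √68 = 2*√17)
1/(s(514) - 655394) = 1/(2*√17 - 655394) = 1/(-655394 + 2*√17)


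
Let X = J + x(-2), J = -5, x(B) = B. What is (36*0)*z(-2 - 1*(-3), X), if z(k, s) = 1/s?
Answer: 0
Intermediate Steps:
X = -7 (X = -5 - 2 = -7)
(36*0)*z(-2 - 1*(-3), X) = (36*0)/(-7) = 0*(-⅐) = 0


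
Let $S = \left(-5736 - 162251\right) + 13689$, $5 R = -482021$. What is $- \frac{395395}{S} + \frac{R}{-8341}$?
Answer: $\frac{90864824733}{6434998090} \approx 14.12$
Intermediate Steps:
$R = - \frac{482021}{5}$ ($R = \frac{1}{5} \left(-482021\right) = - \frac{482021}{5} \approx -96404.0$)
$S = -154298$ ($S = -167987 + 13689 = -154298$)
$- \frac{395395}{S} + \frac{R}{-8341} = - \frac{395395}{-154298} - \frac{482021}{5 \left(-8341\right)} = \left(-395395\right) \left(- \frac{1}{154298}\right) - - \frac{482021}{41705} = \frac{395395}{154298} + \frac{482021}{41705} = \frac{90864824733}{6434998090}$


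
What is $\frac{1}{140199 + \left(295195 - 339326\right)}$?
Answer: $\frac{1}{96068} \approx 1.0409 \cdot 10^{-5}$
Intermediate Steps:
$\frac{1}{140199 + \left(295195 - 339326\right)} = \frac{1}{140199 - 44131} = \frac{1}{96068}$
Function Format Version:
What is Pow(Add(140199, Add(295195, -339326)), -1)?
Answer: Rational(1, 96068) ≈ 1.0409e-5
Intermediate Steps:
Pow(Add(140199, Add(295195, -339326)), -1) = Pow(Add(140199, -44131), -1) = Pow(96068, -1) = Rational(1, 96068)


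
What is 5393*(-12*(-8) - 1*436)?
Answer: -1833620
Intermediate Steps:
5393*(-12*(-8) - 1*436) = 5393*(96 - 436) = 5393*(-340) = -1833620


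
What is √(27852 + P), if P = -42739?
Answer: I*√14887 ≈ 122.01*I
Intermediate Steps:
√(27852 + P) = √(27852 - 42739) = √(-14887) = I*√14887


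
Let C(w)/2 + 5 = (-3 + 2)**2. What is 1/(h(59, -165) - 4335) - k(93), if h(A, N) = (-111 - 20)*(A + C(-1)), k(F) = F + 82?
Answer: -1927801/11016 ≈ -175.00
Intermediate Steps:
C(w) = -8 (C(w) = -10 + 2*(-3 + 2)**2 = -10 + 2*(-1)**2 = -10 + 2*1 = -10 + 2 = -8)
k(F) = 82 + F
h(A, N) = 1048 - 131*A (h(A, N) = (-111 - 20)*(A - 8) = -131*(-8 + A) = 1048 - 131*A)
1/(h(59, -165) - 4335) - k(93) = 1/((1048 - 131*59) - 4335) - (82 + 93) = 1/((1048 - 7729) - 4335) - 1*175 = 1/(-6681 - 4335) - 175 = 1/(-11016) - 175 = -1/11016 - 175 = -1927801/11016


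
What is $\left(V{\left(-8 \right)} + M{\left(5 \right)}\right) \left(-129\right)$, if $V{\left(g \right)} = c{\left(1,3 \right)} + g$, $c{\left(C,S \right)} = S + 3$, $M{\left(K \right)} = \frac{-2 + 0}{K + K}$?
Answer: $\frac{1419}{5} \approx 283.8$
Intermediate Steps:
$M{\left(K \right)} = - \frac{1}{K}$ ($M{\left(K \right)} = - \frac{2}{2 K} = - 2 \frac{1}{2 K} = - \frac{1}{K}$)
$c{\left(C,S \right)} = 3 + S$
$V{\left(g \right)} = 6 + g$ ($V{\left(g \right)} = \left(3 + 3\right) + g = 6 + g$)
$\left(V{\left(-8 \right)} + M{\left(5 \right)}\right) \left(-129\right) = \left(\left(6 - 8\right) - \frac{1}{5}\right) \left(-129\right) = \left(-2 - \frac{1}{5}\right) \left(-129\right) = \left(- \frac{11}{5}\right) \left(-129\right) = \frac{1419}{5}$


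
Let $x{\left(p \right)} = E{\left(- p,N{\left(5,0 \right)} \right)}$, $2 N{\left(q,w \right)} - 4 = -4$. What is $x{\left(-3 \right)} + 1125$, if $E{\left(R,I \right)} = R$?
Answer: $1128$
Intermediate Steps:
$N{\left(q,w \right)} = 0$ ($N{\left(q,w \right)} = 2 + \frac{1}{2} \left(-4\right) = 2 - 2 = 0$)
$x{\left(p \right)} = - p$
$x{\left(-3 \right)} + 1125 = \left(-1\right) \left(-3\right) + 1125 = 3 + 1125 = 1128$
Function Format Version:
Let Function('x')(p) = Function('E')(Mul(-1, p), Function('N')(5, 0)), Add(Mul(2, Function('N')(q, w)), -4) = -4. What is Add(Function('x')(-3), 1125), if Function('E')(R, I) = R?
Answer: 1128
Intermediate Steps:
Function('N')(q, w) = 0 (Function('N')(q, w) = Add(2, Mul(Rational(1, 2), -4)) = Add(2, -2) = 0)
Function('x')(p) = Mul(-1, p)
Add(Function('x')(-3), 1125) = Add(Mul(-1, -3), 1125) = Add(3, 1125) = 1128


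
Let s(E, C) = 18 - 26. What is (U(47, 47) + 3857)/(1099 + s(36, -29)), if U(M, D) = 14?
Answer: 3871/1091 ≈ 3.5481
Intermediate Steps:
s(E, C) = -8
(U(47, 47) + 3857)/(1099 + s(36, -29)) = (14 + 3857)/(1099 - 8) = 3871/1091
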